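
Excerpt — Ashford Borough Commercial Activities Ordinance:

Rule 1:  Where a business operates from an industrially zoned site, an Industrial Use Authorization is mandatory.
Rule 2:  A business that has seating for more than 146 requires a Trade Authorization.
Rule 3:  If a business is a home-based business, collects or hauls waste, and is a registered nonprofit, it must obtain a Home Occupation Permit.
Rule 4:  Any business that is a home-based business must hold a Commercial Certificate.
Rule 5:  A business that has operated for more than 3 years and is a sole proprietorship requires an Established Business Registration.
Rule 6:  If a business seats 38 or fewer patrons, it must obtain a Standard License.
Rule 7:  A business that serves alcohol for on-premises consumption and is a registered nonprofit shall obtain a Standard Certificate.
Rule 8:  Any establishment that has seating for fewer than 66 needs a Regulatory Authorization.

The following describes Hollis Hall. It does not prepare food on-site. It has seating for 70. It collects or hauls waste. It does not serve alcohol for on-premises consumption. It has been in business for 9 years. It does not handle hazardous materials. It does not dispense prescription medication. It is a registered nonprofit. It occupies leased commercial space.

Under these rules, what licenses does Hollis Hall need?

Rule 1: occupies leased commercial space (not: operates from an industrially zoned site) → Industrial Use Authorization not required.
Rule 2: seating 70 ≤ 146 → Trade Authorization not required.
Rule 3: occupies leased commercial space (not: is a home-based business); collects or hauls waste; is a registered nonprofit → Home Occupation Permit not required.
Rule 4: occupies leased commercial space (not: is a home-based business) → Commercial Certificate not required.
Rule 5: years in business 9 > 3; is a registered nonprofit (not: is a sole proprietorship) → Established Business Registration not required.
Rule 6: seating 70 > 38 → Standard License not required.
Rule 7: does not serve alcohol for on-premises consumption; is a registered nonprofit → Standard Certificate not required.
Rule 8: seating 70 ≥ 66 → Regulatory Authorization not required.

None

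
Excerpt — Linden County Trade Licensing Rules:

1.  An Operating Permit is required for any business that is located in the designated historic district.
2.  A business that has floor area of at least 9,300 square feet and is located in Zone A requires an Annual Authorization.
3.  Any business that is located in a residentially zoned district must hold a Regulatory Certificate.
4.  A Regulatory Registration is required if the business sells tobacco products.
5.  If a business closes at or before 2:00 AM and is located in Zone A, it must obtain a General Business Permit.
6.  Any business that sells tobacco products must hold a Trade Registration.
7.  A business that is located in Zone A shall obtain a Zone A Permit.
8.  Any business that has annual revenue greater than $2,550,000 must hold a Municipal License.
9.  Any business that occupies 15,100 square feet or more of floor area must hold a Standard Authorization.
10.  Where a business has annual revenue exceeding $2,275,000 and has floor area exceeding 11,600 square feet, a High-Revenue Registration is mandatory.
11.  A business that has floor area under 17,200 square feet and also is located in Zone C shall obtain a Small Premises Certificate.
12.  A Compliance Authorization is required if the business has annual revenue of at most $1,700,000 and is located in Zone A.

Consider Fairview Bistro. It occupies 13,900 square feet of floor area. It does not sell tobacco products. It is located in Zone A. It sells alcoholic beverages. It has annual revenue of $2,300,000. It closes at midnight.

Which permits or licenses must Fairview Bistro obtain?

1. is located in Zone A (not: is located in the designated historic district) → Operating Permit not required.
2. floor area 13,900 square feet ≥ 9,300 square feet; is located in Zone A → Annual Authorization required.
3. is located in Zone A (not: is located in a residentially zoned district) → Regulatory Certificate not required.
4. does not sell tobacco products → Regulatory Registration not required.
5. closes midnight, at/before 2:00 AM; is located in Zone A → General Business Permit required.
6. does not sell tobacco products → Trade Registration not required.
7. is located in Zone A → Zone A Permit required.
8. revenue $2,300,000 ≤ $2,550,000 → Municipal License not required.
9. floor area 13,900 square feet < 15,100 square feet → Standard Authorization not required.
10. revenue $2,300,000 > $2,275,000; floor area 13,900 square feet > 11,600 square feet → High-Revenue Registration required.
11. floor area 13,900 square feet < 17,200 square feet; is located in Zone A (not: is located in Zone C) → Small Premises Certificate not required.
12. revenue $2,300,000 > $1,700,000; is located in Zone A → Compliance Authorization not required.

Annual Authorization, General Business Permit, High-Revenue Registration, Zone A Permit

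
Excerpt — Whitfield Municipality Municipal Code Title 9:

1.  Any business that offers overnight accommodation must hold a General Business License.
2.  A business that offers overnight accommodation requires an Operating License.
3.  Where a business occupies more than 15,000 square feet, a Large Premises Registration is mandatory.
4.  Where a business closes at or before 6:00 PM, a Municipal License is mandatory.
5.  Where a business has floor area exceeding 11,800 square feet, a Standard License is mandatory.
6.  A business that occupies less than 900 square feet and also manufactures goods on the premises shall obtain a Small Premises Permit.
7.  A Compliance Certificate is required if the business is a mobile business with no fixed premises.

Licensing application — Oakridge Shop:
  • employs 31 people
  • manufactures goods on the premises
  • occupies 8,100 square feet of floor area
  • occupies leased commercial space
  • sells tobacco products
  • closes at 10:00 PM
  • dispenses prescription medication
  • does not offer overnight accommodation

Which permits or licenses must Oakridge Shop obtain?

None

1. does not offer overnight accommodation → General Business License not required.
2. does not offer overnight accommodation → Operating License not required.
3. floor area 8,100 square feet ≤ 15,000 square feet → Large Premises Registration not required.
4. closes 10:00 PM, after 6:00 PM → Municipal License not required.
5. floor area 8,100 square feet ≤ 11,800 square feet → Standard License not required.
6. floor area 8,100 square feet ≥ 900 square feet; manufactures goods on the premises → Small Premises Permit not required.
7. occupies leased commercial space (not: is a mobile business with no fixed premises) → Compliance Certificate not required.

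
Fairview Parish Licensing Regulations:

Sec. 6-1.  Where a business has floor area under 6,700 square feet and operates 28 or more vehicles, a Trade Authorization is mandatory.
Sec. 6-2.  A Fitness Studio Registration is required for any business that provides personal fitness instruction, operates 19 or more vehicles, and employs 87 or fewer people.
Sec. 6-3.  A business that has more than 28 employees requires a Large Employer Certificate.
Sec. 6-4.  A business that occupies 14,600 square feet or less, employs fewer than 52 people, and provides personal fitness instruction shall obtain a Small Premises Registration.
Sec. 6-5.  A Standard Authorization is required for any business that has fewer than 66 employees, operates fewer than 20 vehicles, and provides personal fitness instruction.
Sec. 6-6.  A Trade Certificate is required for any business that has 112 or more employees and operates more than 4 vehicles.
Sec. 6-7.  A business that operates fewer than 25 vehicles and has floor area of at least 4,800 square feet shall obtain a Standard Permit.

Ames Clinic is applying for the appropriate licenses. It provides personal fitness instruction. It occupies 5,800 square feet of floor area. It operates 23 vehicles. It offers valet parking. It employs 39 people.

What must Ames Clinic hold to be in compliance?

Fitness Studio Registration, Large Employer Certificate, Small Premises Registration, Standard Permit

Sec. 6-1. floor area 5,800 square feet < 6,700 square feet; vehicles 23 < 28 → Trade Authorization not required.
Sec. 6-2. provides personal fitness instruction; vehicles 23 ≥ 19; employees 39 ≤ 87 → Fitness Studio Registration required.
Sec. 6-3. employees 39 > 28 → Large Employer Certificate required.
Sec. 6-4. floor area 5,800 square feet ≤ 14,600 square feet; employees 39 < 52; provides personal fitness instruction → Small Premises Registration required.
Sec. 6-5. employees 39 < 66; vehicles 23 ≥ 20; provides personal fitness instruction → Standard Authorization not required.
Sec. 6-6. employees 39 < 112; vehicles 23 > 4 → Trade Certificate not required.
Sec. 6-7. vehicles 23 < 25; floor area 5,800 square feet ≥ 4,800 square feet → Standard Permit required.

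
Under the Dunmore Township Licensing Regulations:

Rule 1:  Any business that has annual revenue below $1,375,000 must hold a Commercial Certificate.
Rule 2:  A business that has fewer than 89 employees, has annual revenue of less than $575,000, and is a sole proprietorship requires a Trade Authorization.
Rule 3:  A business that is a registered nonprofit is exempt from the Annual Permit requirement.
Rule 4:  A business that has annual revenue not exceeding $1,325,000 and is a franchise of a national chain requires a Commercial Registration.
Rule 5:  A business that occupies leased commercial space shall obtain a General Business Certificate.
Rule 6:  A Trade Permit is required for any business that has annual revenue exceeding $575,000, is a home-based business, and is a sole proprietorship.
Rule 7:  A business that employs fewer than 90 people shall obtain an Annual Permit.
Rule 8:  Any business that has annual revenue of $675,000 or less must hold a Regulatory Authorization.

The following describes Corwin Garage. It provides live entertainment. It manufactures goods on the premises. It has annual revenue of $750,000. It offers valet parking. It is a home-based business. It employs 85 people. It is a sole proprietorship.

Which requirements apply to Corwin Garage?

Annual Permit, Commercial Certificate, Trade Permit

Rule 1: revenue $750,000 < $1,375,000 → Commercial Certificate required.
Rule 2: employees 85 < 89; revenue $750,000 ≥ $575,000; is a sole proprietorship → Trade Authorization not required.
Rule 3: is a sole proprietorship (not: is a registered nonprofit) → Annual Permit exemption does not apply.
Rule 4: revenue $750,000 ≤ $1,325,000; is a sole proprietorship (not: is a franchise of a national chain) → Commercial Registration not required.
Rule 5: is a home-based business (not: occupies leased commercial space) → General Business Certificate not required.
Rule 6: revenue $750,000 > $575,000; is a home-based business; is a sole proprietorship → Trade Permit required.
Rule 7: employees 85 < 90 → Annual Permit required.
Rule 8: revenue $750,000 > $675,000 → Regulatory Authorization not required.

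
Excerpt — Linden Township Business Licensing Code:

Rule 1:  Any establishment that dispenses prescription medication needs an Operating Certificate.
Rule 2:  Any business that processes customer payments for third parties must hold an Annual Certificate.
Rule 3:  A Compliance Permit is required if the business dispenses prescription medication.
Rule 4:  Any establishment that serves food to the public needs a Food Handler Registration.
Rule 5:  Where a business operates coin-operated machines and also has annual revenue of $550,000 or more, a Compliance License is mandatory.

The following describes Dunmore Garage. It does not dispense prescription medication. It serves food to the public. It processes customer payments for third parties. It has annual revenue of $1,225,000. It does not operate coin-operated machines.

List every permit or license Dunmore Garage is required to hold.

Annual Certificate, Food Handler Registration

Rule 1: does not dispense prescription medication → Operating Certificate not required.
Rule 2: processes customer payments for third parties → Annual Certificate required.
Rule 3: does not dispense prescription medication → Compliance Permit not required.
Rule 4: serves food to the public → Food Handler Registration required.
Rule 5: does not operate coin-operated machines; revenue $1,225,000 ≥ $550,000 → Compliance License not required.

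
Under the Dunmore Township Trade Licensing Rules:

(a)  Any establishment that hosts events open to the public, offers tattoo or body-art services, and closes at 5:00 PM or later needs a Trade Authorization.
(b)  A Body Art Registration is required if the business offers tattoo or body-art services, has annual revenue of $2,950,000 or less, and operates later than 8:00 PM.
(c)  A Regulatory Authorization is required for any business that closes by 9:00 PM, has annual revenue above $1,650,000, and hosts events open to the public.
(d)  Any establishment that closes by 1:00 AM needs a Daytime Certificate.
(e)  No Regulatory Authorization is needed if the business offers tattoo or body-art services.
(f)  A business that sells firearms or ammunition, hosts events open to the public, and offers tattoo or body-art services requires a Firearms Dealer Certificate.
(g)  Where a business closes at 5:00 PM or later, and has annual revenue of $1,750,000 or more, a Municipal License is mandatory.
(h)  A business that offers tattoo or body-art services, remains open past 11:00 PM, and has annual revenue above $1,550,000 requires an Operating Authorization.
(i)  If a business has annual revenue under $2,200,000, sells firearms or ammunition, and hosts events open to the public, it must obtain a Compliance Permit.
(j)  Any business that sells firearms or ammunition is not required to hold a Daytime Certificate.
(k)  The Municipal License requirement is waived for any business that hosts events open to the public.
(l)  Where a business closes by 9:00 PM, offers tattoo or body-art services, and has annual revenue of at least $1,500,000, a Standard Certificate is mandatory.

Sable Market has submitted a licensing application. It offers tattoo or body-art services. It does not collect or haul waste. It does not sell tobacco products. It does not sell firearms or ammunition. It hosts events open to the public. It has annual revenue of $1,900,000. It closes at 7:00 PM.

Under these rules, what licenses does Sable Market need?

Daytime Certificate, Standard Certificate, Trade Authorization

(a) hosts events open to the public; offers tattoo or body-art services; closes 7:00 PM, after 5:00 PM → Trade Authorization required.
(b) offers tattoo or body-art services; revenue $1,900,000 ≤ $2,950,000; closes 7:00 PM, at/before 8:00 PM → Body Art Registration not required.
(c) closes 7:00 PM, at/before 9:00 PM; revenue $1,900,000 > $1,650,000; hosts events open to the public → Regulatory Authorization required.
(d) closes 7:00 PM, at/before 1:00 AM → Daytime Certificate required.
(e) offers tattoo or body-art services → exempt from Regulatory Authorization.
(f) does not sell firearms or ammunition; hosts events open to the public; offers tattoo or body-art services → Firearms Dealer Certificate not required.
(g) closes 7:00 PM, after 5:00 PM; revenue $1,900,000 ≥ $1,750,000 → Municipal License required.
(h) offers tattoo or body-art services; closes 7:00 PM, at/before 11:00 PM; revenue $1,900,000 > $1,550,000 → Operating Authorization not required.
(i) revenue $1,900,000 < $2,200,000; does not sell firearms or ammunition; hosts events open to the public → Compliance Permit not required.
(j) does not sell firearms or ammunition → Daytime Certificate exemption does not apply.
(k) hosts events open to the public → exempt from Municipal License.
(l) closes 7:00 PM, at/before 9:00 PM; offers tattoo or body-art services; revenue $1,900,000 ≥ $1,500,000 → Standard Certificate required.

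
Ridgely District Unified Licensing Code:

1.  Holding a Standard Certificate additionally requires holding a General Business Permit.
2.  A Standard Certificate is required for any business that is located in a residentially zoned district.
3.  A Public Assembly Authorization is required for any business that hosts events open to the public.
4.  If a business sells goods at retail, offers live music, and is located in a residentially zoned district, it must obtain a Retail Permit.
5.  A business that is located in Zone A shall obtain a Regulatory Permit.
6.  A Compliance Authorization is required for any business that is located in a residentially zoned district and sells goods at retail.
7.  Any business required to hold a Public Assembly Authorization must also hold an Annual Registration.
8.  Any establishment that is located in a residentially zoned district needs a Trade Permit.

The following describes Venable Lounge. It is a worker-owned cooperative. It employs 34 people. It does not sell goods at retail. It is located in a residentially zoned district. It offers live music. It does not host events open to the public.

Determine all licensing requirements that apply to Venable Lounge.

General Business Permit, Standard Certificate, Trade Permit

1. Standard Certificate is required → General Business Permit also required.
2. is located in a residentially zoned district → Standard Certificate required.
3. does not host events open to the public → Public Assembly Authorization not required.
4. does not sell goods at retail; offers live music; is located in a residentially zoned district → Retail Permit not required.
5. is located in a residentially zoned district (not: is located in Zone A) → Regulatory Permit not required.
6. is located in a residentially zoned district; does not sell goods at retail → Compliance Authorization not required.
7. Public Assembly Authorization is not required → no effect.
8. is located in a residentially zoned district → Trade Permit required.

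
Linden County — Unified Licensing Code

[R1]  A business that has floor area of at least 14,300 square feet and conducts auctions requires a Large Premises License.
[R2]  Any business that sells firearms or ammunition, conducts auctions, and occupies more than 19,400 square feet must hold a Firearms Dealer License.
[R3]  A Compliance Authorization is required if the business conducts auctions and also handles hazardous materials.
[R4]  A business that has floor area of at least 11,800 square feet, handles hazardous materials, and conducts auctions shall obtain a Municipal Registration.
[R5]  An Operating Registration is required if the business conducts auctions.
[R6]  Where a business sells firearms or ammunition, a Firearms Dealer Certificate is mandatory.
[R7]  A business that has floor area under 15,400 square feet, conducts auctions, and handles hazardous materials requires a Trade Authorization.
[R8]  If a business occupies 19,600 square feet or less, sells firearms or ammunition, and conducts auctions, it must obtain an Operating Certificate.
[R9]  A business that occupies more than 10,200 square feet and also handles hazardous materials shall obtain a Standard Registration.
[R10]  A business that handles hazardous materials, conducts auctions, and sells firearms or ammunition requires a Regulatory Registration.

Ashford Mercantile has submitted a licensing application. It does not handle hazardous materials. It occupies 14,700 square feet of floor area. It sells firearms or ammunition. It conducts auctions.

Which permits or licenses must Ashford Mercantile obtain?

Firearms Dealer Certificate, Large Premises License, Operating Certificate, Operating Registration

[R1] floor area 14,700 square feet ≥ 14,300 square feet; conducts auctions → Large Premises License required.
[R2] sells firearms or ammunition; conducts auctions; floor area 14,700 square feet ≤ 19,400 square feet → Firearms Dealer License not required.
[R3] conducts auctions; does not handle hazardous materials → Compliance Authorization not required.
[R4] floor area 14,700 square feet ≥ 11,800 square feet; does not handle hazardous materials; conducts auctions → Municipal Registration not required.
[R5] conducts auctions → Operating Registration required.
[R6] sells firearms or ammunition → Firearms Dealer Certificate required.
[R7] floor area 14,700 square feet < 15,400 square feet; conducts auctions; does not handle hazardous materials → Trade Authorization not required.
[R8] floor area 14,700 square feet ≤ 19,600 square feet; sells firearms or ammunition; conducts auctions → Operating Certificate required.
[R9] floor area 14,700 square feet > 10,200 square feet; does not handle hazardous materials → Standard Registration not required.
[R10] does not handle hazardous materials; conducts auctions; sells firearms or ammunition → Regulatory Registration not required.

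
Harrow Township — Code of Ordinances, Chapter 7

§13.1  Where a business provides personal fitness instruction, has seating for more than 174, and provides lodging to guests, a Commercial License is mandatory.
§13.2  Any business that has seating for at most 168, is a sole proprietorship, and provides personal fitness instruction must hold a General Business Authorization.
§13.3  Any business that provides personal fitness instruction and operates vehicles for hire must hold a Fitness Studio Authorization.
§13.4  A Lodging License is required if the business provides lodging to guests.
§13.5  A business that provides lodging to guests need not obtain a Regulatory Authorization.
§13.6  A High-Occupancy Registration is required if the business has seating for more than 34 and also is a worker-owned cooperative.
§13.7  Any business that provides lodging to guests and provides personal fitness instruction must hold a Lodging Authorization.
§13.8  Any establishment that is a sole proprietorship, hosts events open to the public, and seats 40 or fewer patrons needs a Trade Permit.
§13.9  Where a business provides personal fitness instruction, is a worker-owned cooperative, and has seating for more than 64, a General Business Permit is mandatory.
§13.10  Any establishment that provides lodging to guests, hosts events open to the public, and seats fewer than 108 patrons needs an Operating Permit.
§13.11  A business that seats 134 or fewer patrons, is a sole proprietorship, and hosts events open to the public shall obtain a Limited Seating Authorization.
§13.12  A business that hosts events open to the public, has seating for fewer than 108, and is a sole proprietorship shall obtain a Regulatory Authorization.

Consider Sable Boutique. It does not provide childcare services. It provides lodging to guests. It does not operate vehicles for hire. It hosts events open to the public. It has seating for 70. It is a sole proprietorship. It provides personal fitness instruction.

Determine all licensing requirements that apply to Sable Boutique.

General Business Authorization, Limited Seating Authorization, Lodging Authorization, Lodging License, Operating Permit

§13.1 provides personal fitness instruction; seating 70 ≤ 174; provides lodging to guests → Commercial License not required.
§13.2 seating 70 ≤ 168; is a sole proprietorship; provides personal fitness instruction → General Business Authorization required.
§13.3 provides personal fitness instruction; does not operate vehicles for hire → Fitness Studio Authorization not required.
§13.4 provides lodging to guests → Lodging License required.
§13.5 provides lodging to guests → exempt from Regulatory Authorization.
§13.6 seating 70 > 34; is a sole proprietorship (not: is a worker-owned cooperative) → High-Occupancy Registration not required.
§13.7 provides lodging to guests; provides personal fitness instruction → Lodging Authorization required.
§13.8 is a sole proprietorship; hosts events open to the public; seating 70 > 40 → Trade Permit not required.
§13.9 provides personal fitness instruction; is a sole proprietorship (not: is a worker-owned cooperative); seating 70 > 64 → General Business Permit not required.
§13.10 provides lodging to guests; hosts events open to the public; seating 70 < 108 → Operating Permit required.
§13.11 seating 70 ≤ 134; is a sole proprietorship; hosts events open to the public → Limited Seating Authorization required.
§13.12 hosts events open to the public; seating 70 < 108; is a sole proprietorship → Regulatory Authorization required.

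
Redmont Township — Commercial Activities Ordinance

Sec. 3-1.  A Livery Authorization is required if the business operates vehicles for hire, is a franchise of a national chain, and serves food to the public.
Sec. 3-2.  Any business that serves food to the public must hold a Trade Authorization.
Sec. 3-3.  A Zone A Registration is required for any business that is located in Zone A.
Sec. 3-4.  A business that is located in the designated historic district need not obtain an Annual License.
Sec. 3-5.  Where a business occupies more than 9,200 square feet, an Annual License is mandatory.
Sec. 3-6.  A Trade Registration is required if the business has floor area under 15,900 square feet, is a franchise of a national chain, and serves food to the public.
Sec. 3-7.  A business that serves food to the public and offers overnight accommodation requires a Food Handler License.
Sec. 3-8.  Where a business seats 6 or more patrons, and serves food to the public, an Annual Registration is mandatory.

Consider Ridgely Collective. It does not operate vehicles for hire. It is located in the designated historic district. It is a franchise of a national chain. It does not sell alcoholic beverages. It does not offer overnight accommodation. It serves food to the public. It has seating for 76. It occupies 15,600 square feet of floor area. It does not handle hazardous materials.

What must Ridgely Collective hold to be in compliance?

Sec. 3-1. does not operate vehicles for hire; is a franchise of a national chain; serves food to the public → Livery Authorization not required.
Sec. 3-2. serves food to the public → Trade Authorization required.
Sec. 3-3. is located in the designated historic district (not: is located in Zone A) → Zone A Registration not required.
Sec. 3-4. is located in the designated historic district → exempt from Annual License.
Sec. 3-5. floor area 15,600 square feet > 9,200 square feet → Annual License required.
Sec. 3-6. floor area 15,600 square feet < 15,900 square feet; is a franchise of a national chain; serves food to the public → Trade Registration required.
Sec. 3-7. serves food to the public; does not offer overnight accommodation → Food Handler License not required.
Sec. 3-8. seating 76 ≥ 6; serves food to the public → Annual Registration required.

Annual Registration, Trade Authorization, Trade Registration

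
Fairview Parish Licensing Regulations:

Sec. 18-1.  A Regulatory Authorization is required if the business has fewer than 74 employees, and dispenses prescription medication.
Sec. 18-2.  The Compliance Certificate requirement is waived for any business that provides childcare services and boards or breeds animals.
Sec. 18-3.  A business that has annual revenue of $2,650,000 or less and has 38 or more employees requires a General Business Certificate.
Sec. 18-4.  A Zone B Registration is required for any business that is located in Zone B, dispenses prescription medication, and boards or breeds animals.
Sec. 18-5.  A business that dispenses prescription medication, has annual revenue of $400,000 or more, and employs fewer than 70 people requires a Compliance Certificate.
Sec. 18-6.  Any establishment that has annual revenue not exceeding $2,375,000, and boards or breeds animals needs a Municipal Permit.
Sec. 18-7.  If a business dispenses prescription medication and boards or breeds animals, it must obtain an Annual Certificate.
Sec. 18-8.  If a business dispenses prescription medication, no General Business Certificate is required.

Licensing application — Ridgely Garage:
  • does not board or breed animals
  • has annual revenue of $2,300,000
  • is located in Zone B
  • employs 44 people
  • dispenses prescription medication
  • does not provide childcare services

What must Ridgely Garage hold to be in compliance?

Compliance Certificate, Regulatory Authorization

Sec. 18-1. employees 44 < 74; dispenses prescription medication → Regulatory Authorization required.
Sec. 18-2. does not provide childcare services; does not board or breed animals → Compliance Certificate exemption does not apply.
Sec. 18-3. revenue $2,300,000 ≤ $2,650,000; employees 44 ≥ 38 → General Business Certificate required.
Sec. 18-4. is located in Zone B; dispenses prescription medication; does not board or breed animals → Zone B Registration not required.
Sec. 18-5. dispenses prescription medication; revenue $2,300,000 ≥ $400,000; employees 44 < 70 → Compliance Certificate required.
Sec. 18-6. revenue $2,300,000 ≤ $2,375,000; does not board or breed animals → Municipal Permit not required.
Sec. 18-7. dispenses prescription medication; does not board or breed animals → Annual Certificate not required.
Sec. 18-8. dispenses prescription medication → exempt from General Business Certificate.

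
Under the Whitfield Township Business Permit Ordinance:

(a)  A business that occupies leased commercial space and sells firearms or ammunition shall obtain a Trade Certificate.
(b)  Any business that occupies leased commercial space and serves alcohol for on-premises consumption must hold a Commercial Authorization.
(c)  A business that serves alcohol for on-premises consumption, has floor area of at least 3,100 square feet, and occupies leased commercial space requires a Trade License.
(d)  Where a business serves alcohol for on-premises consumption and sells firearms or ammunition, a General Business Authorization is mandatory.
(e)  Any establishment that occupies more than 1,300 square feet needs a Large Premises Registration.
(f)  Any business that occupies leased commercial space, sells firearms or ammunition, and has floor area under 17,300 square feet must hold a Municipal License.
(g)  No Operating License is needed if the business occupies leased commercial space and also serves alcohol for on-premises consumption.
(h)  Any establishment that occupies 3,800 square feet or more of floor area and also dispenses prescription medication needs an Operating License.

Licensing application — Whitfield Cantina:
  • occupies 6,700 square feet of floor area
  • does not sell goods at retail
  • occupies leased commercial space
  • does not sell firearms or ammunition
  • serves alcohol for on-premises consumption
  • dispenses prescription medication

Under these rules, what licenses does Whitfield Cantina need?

(a) occupies leased commercial space; does not sell firearms or ammunition → Trade Certificate not required.
(b) occupies leased commercial space; serves alcohol for on-premises consumption → Commercial Authorization required.
(c) serves alcohol for on-premises consumption; floor area 6,700 square feet ≥ 3,100 square feet; occupies leased commercial space → Trade License required.
(d) serves alcohol for on-premises consumption; does not sell firearms or ammunition → General Business Authorization not required.
(e) floor area 6,700 square feet > 1,300 square feet → Large Premises Registration required.
(f) occupies leased commercial space; does not sell firearms or ammunition; floor area 6,700 square feet < 17,300 square feet → Municipal License not required.
(g) occupies leased commercial space; serves alcohol for on-premises consumption → exempt from Operating License.
(h) floor area 6,700 square feet ≥ 3,800 square feet; dispenses prescription medication → Operating License required.

Commercial Authorization, Large Premises Registration, Trade License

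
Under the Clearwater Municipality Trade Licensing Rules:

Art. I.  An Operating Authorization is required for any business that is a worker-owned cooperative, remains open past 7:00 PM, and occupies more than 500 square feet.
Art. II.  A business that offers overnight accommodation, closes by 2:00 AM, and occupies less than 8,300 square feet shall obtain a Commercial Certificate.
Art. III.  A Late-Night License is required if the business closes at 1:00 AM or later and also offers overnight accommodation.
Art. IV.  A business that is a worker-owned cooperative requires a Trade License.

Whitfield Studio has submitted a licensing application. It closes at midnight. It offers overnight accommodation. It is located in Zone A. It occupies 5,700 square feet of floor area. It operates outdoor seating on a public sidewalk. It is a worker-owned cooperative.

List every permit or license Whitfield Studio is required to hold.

Art. I. is a worker-owned cooperative; closes midnight, after 7:00 PM; floor area 5,700 square feet > 500 square feet → Operating Authorization required.
Art. II. offers overnight accommodation; closes midnight, at/before 2:00 AM; floor area 5,700 square feet < 8,300 square feet → Commercial Certificate required.
Art. III. closes midnight, at/before 1:00 AM; offers overnight accommodation → Late-Night License not required.
Art. IV. is a worker-owned cooperative → Trade License required.

Commercial Certificate, Operating Authorization, Trade License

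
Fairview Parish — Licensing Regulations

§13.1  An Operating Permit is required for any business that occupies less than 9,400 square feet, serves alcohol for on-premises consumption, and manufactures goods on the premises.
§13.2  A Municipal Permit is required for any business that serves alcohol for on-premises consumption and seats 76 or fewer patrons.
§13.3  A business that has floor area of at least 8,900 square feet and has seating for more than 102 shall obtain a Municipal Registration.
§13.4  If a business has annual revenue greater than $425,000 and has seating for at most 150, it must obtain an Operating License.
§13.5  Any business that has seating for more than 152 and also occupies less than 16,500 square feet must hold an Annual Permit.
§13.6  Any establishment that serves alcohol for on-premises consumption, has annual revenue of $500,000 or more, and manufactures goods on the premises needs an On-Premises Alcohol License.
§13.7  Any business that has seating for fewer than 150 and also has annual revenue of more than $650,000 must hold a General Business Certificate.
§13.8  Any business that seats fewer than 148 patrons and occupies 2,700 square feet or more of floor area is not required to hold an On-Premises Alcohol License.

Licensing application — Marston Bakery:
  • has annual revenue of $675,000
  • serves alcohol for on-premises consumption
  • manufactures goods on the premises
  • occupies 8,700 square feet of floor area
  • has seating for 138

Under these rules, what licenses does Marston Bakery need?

General Business Certificate, Operating License, Operating Permit

§13.1 floor area 8,700 square feet < 9,400 square feet; serves alcohol for on-premises consumption; manufactures goods on the premises → Operating Permit required.
§13.2 serves alcohol for on-premises consumption; seating 138 > 76 → Municipal Permit not required.
§13.3 floor area 8,700 square feet < 8,900 square feet; seating 138 > 102 → Municipal Registration not required.
§13.4 revenue $675,000 > $425,000; seating 138 ≤ 150 → Operating License required.
§13.5 seating 138 ≤ 152; floor area 8,700 square feet < 16,500 square feet → Annual Permit not required.
§13.6 serves alcohol for on-premises consumption; revenue $675,000 ≥ $500,000; manufactures goods on the premises → On-Premises Alcohol License required.
§13.7 seating 138 < 150; revenue $675,000 > $650,000 → General Business Certificate required.
§13.8 seating 138 < 148; floor area 8,700 square feet ≥ 2,700 square feet → exempt from On-Premises Alcohol License.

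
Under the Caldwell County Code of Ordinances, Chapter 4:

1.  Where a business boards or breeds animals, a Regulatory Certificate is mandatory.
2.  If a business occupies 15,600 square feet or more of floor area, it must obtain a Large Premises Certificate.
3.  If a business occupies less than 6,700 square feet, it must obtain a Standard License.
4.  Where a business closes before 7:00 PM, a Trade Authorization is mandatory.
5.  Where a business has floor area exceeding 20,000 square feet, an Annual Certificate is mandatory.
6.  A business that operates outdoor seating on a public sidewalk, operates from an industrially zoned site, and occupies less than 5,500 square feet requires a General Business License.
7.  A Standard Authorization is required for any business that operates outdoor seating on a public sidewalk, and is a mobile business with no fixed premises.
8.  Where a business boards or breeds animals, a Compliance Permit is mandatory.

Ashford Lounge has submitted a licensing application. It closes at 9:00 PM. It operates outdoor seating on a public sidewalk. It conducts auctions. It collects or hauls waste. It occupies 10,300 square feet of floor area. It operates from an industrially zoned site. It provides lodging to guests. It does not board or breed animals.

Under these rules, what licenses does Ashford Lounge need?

None

1. does not board or breed animals → Regulatory Certificate not required.
2. floor area 10,300 square feet < 15,600 square feet → Large Premises Certificate not required.
3. floor area 10,300 square feet ≥ 6,700 square feet → Standard License not required.
4. closes 9:00 PM, after 7:00 PM → Trade Authorization not required.
5. floor area 10,300 square feet ≤ 20,000 square feet → Annual Certificate not required.
6. operates outdoor seating on a public sidewalk; operates from an industrially zoned site; floor area 10,300 square feet ≥ 5,500 square feet → General Business License not required.
7. operates outdoor seating on a public sidewalk; operates from an industrially zoned site (not: is a mobile business with no fixed premises) → Standard Authorization not required.
8. does not board or breed animals → Compliance Permit not required.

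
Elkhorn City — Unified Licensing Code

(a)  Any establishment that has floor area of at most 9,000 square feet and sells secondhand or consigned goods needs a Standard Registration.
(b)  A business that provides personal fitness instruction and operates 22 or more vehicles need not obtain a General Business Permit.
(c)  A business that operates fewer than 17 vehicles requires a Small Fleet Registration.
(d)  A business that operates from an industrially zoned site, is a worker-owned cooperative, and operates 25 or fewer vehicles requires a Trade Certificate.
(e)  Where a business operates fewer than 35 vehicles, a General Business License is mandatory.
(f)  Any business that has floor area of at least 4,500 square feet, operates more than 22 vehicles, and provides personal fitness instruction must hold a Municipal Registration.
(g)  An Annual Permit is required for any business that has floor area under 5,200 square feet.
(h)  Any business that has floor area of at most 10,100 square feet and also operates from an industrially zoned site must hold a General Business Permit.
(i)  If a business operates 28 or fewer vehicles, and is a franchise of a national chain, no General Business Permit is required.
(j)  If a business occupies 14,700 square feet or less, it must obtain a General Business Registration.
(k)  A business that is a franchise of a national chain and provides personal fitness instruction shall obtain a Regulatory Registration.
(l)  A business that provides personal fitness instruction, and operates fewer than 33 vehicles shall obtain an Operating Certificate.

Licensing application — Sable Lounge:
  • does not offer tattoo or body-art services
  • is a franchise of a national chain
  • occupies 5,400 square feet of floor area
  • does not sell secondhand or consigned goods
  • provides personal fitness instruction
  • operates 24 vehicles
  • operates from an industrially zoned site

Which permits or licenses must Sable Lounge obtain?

(a) floor area 5,400 square feet ≤ 9,000 square feet; does not sell secondhand or consigned goods → Standard Registration not required.
(b) provides personal fitness instruction; vehicles 24 ≥ 22 → exempt from General Business Permit.
(c) vehicles 24 ≥ 17 → Small Fleet Registration not required.
(d) operates from an industrially zoned site; is a franchise of a national chain (not: is a worker-owned cooperative); vehicles 24 ≤ 25 → Trade Certificate not required.
(e) vehicles 24 < 35 → General Business License required.
(f) floor area 5,400 square feet ≥ 4,500 square feet; vehicles 24 > 22; provides personal fitness instruction → Municipal Registration required.
(g) floor area 5,400 square feet ≥ 5,200 square feet → Annual Permit not required.
(h) floor area 5,400 square feet ≤ 10,100 square feet; operates from an industrially zoned site → General Business Permit required.
(i) vehicles 24 ≤ 28; is a franchise of a national chain → exempt from General Business Permit.
(j) floor area 5,400 square feet ≤ 14,700 square feet → General Business Registration required.
(k) is a franchise of a national chain; provides personal fitness instruction → Regulatory Registration required.
(l) provides personal fitness instruction; vehicles 24 < 33 → Operating Certificate required.

General Business License, General Business Registration, Municipal Registration, Operating Certificate, Regulatory Registration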